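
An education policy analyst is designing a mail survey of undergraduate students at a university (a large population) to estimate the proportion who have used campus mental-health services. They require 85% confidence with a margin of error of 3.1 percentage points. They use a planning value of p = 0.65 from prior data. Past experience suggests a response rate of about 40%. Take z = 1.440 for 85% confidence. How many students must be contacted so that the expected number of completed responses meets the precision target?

1228

Completed interviews needed: n₀ = 1.440² × 0.2275 / 0.031² ≈ 490.89 → 491.
At a 40% response rate, contacts needed = 491 / 0.40 ≈ 1227.50 → 1228.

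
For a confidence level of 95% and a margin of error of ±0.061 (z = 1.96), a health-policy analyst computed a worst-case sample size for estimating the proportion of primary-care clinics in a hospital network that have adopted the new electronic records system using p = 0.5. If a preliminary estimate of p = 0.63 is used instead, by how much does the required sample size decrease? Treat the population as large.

18

Conservative (p = 0.5): n = 1.96² × 0.25 / 0.061² ≈ 258.10 → 259.
Using p = 0.63: p(1−p) = 0.2331, so n = 1.96² × 0.2331 / 0.061² ≈ 240.65 → 241.
Reduction: 259 − 241 = 18.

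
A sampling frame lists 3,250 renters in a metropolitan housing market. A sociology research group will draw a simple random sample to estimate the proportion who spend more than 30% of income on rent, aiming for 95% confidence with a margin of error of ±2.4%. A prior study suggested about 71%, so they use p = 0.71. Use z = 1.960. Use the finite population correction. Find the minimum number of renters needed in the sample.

Unadjusted: n₀ = 1.960² × 0.71 × 0.29 / 0.024² ≈ 1373.24, so n₀ = 1374.
Finite population correction with N = 3,250: n = n₀ / (1 + (n₀−1)/N) = 1374 / (1 + 1373/3250) = 1374 / 1.4225 ≈ 965.93.
Rounding up, n = 966.

966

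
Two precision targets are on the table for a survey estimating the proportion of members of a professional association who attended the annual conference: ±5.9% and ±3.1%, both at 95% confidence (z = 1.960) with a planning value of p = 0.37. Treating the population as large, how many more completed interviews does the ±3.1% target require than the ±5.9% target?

At ±5.9%: n = 1.960² × 0.2331 / 0.059² ≈ 257.25 → 258.
At ±3.1%: n = 1.960² × 0.2331 / 0.031² ≈ 931.82 → 932.
Additional respondents: 932 − 258 = 674.

674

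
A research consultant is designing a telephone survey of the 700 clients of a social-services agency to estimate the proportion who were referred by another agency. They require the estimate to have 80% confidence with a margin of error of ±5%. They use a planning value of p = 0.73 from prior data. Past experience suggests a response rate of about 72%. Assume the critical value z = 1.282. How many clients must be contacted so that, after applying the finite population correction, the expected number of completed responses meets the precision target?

153

Completed interviews needed (unadjusted): n₀ = 1.282² × 0.1971 / 0.050² ≈ 129.58 → 130.
FPC for N = 700: n = 130 / (1 + 129/700) = 130 / 1.1843 ≈ 109.77 → 110.
At a 72% response rate, contacts needed = 110 / 0.72 ≈ 152.78 → 153.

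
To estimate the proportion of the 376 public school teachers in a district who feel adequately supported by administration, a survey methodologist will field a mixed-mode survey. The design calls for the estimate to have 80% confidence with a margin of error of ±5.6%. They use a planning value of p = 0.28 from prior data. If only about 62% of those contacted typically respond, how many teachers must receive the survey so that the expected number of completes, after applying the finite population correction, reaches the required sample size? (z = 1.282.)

134

Completed interviews needed (unadjusted): n₀ = 1.282² × 0.2016 / 0.056² ≈ 105.66 → 106.
FPC for N = 376: n = 106 / (1 + 105/376) = 106 / 1.2793 ≈ 82.86 → 83.
At a 62% response rate, contacts needed = 83 / 0.62 ≈ 133.87 → 134.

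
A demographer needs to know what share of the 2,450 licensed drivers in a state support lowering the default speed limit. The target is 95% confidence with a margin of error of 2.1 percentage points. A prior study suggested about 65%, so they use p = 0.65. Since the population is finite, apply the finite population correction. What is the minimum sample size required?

1096

For 95% confidence, z = 1.96.
Unadjusted: n₀ = 1.96² × 0.65 × 0.35 / 0.021² ≈ 1981.78, so n₀ = 1982.
Finite population correction with N = 2,450: n = n₀ / (1 + (n₀−1)/N) = 1982 / (1 + 1981/2450) = 1982 / 1.8086 ≈ 1095.89.
Rounding up, n = 1096.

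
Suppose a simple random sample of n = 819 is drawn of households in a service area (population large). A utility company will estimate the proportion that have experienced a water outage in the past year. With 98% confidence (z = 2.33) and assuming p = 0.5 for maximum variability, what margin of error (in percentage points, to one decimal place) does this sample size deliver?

SE(p̂) = √[p(1−p)/n] = √[0.2500/819] = 0.01747.
E = z × SE = 2.33 × 0.01747 = 0.04071, or 4.1 percentage points.

4.1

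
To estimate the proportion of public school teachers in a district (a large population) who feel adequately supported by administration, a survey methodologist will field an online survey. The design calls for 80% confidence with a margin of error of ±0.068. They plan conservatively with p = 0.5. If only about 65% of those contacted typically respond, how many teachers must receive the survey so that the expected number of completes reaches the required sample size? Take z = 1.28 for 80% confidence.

Completed interviews needed: n₀ = 1.28² × 0.2500 / 0.068² ≈ 88.58 → 89.
At a 65% response rate, contacts needed = 89 / 0.65 ≈ 136.92 → 137.

137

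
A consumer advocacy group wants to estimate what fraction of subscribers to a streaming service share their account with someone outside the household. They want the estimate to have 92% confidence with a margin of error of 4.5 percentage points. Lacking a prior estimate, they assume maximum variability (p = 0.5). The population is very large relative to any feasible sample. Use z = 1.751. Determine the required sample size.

379

With p = 0.5, p(1−p) = 0.25.
n = z²·p(1−p)/E² = 1.751² × 0.2500 / 0.045² = 3.0660 × 0.2500 / 0.002025 ≈ 378.52.
Rounding up gives n = 379.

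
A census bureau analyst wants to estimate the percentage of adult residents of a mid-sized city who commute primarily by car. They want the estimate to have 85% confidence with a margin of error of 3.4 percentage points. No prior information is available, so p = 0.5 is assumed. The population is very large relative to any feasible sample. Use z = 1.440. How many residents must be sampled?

449

With p = 0.5, p(1−p) = 0.25.
n = z²·p(1−p)/E² = 1.440² × 0.2500 / 0.034² = 2.0736 × 0.2500 / 0.001156 ≈ 448.44.
Rounding up gives n = 449.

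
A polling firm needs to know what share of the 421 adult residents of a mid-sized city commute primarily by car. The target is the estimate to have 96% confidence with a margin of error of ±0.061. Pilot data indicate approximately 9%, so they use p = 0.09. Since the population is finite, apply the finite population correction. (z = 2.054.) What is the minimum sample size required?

77

Unadjusted: n₀ = 2.054² × 0.09 × 0.91 / 0.061² ≈ 92.86, so n₀ = 93.
Finite population correction with N = 421: n = n₀ / (1 + (n₀−1)/N) = 93 / (1 + 92/421) = 93 / 1.2185 ≈ 76.32.
Rounding up, n = 77.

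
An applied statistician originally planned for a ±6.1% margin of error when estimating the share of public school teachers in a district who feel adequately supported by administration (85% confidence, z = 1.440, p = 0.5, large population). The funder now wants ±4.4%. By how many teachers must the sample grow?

128

At ±6.1%: n = 1.440² × 0.2500 / 0.061² ≈ 139.32 → 140.
At ±4.4%: n = 1.440² × 0.2500 / 0.044² ≈ 267.77 → 268.
Additional respondents: 268 − 140 = 128.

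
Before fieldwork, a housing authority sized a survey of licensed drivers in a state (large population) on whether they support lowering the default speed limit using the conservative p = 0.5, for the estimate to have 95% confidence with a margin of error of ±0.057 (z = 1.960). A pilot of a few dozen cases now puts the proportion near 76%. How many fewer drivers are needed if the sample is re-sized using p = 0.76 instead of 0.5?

Conservative (p = 0.5): n = 1.960² × 0.25 / 0.057² ≈ 295.60 → 296.
Using p = 0.76: p(1−p) = 0.1824, so n = 1.960² × 0.1824 / 0.057² ≈ 215.67 → 216.
Reduction: 296 − 216 = 80.

80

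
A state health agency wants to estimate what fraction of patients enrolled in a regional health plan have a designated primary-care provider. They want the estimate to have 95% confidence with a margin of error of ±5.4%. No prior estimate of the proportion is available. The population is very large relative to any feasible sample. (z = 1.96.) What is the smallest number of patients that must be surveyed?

With no prior estimate, use p = 0.5, giving p(1−p) = 0.25.
n = z²·p(1−p)/E² = 1.96² × 0.2500 / 0.054² = 3.8416 × 0.2500 / 0.002916 ≈ 329.36.
Rounding up gives n = 330.

330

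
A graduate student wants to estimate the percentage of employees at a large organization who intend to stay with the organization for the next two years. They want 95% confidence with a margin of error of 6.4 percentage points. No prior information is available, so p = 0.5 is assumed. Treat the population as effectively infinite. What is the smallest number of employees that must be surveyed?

235

For 95% confidence, z = 1.960.
With p = 0.5, p(1−p) = 0.25.
n = z²·p(1−p)/E² = 1.960² × 0.2500 / 0.064² = 3.8416 × 0.2500 / 0.004096 ≈ 234.47.
Rounding up gives n = 235.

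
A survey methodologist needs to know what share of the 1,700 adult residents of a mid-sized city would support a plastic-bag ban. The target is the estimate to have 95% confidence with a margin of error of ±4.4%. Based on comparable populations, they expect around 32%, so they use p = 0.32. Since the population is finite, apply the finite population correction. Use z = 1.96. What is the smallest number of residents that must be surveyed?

Unadjusted: n₀ = 1.96² × 0.32 × 0.68 / 0.044² ≈ 431.78, so n₀ = 432.
Finite population correction with N = 1,700: n = n₀ / (1 + (n₀−1)/N) = 432 / (1 + 431/1700) = 432 / 1.2535 ≈ 344.63.
Rounding up, n = 345.

345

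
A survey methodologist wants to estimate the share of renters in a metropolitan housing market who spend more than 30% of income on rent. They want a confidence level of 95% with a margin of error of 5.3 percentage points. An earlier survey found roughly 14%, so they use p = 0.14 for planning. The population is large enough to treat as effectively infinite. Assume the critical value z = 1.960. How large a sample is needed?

165

With p = 0.14, p(1−p) = 0.1204.
n = z²·p(1−p)/E² = 1.960² × 0.1204 / 0.053² = 3.8416 × 0.1204 / 0.002809 ≈ 164.66.
Rounding up gives n = 165.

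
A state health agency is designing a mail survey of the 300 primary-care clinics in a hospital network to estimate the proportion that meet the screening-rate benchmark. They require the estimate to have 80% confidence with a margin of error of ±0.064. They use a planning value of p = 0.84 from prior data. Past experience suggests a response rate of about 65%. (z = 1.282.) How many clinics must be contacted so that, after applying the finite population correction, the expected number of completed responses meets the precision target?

Completed interviews needed (unadjusted): n₀ = 1.282² × 0.1344 / 0.064² ≈ 53.93 → 54.
FPC for N = 300: n = 54 / (1 + 53/300) = 54 / 1.1767 ≈ 45.89 → 46.
At a 65% response rate, contacts needed = 46 / 0.65 ≈ 70.77 → 71.

71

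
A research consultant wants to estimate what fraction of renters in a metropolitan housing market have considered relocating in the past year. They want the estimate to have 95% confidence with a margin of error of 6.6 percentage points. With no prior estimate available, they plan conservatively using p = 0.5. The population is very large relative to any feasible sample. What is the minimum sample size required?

For 95% confidence, z = 1.960.
With p = 0.5, p(1−p) = 0.25.
n = z²·p(1−p)/E² = 1.960² × 0.2500 / 0.066² = 3.8416 × 0.2500 / 0.004356 ≈ 220.48.
Rounding up gives n = 221.

221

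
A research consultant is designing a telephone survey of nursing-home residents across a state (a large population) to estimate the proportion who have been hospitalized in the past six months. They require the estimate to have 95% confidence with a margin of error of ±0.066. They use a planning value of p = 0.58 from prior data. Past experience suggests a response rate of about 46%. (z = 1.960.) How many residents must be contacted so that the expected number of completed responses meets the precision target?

Completed interviews needed: n₀ = 1.960² × 0.2436 / 0.066² ≈ 214.83 → 215.
At a 46% response rate, contacts needed = 215 / 0.46 ≈ 467.39 → 468.

468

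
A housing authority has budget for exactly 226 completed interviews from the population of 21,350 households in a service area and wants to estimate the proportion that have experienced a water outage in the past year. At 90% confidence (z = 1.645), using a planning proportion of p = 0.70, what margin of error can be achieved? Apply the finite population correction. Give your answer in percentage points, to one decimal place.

Finite-population factor: (N−n)/(N−1) = (21350−226)/(21350−1) = 0.9895.
SE(p̂) = √[p(1−p)/n · (N−n)/(N−1)] = √[0.2100/226 × 0.9895] = 0.03032.
E = z × SE = 1.645 × 0.03032 = 0.04988 ≈ 5.0 percentage points.

5.0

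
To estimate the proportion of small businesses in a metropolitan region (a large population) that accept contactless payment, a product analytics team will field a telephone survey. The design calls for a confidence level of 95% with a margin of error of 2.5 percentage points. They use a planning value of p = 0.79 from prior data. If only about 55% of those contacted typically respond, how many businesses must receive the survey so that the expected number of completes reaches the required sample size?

1855

For 95% confidence, z = 1.960.
Completed interviews needed: n₀ = 1.960² × 0.1659 / 0.025² ≈ 1019.71 → 1020.
At a 55% response rate, contacts needed = 1020 / 0.55 ≈ 1854.55 → 1855.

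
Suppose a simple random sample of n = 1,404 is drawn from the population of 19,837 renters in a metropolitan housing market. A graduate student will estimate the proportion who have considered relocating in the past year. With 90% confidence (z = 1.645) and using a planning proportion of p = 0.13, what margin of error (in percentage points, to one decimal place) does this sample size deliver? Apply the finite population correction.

Finite-population factor: (N−n)/(N−1) = (19837−1404)/(19837−1) = 0.9293.
SE(p̂) = √[p(1−p)/n · (N−n)/(N−1)] = √[0.1131/1404 × 0.9293] = 0.00865.
E = z × SE = 1.645 × 0.00865 = 0.01423 ≈ 1.4 percentage points.

1.4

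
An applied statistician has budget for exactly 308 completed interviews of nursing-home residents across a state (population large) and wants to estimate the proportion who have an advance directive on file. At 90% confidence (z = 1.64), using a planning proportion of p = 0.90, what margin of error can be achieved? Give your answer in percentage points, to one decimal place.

SE(p̂) = √[p(1−p)/n] = √[0.0900/308] = 0.01709.
E = z × SE = 1.64 × 0.01709 = 0.02803, or 2.8 percentage points.

2.8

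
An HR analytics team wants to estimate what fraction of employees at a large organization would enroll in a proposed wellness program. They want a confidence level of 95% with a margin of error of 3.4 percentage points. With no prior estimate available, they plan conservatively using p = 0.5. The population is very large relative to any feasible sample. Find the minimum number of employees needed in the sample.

For 95% confidence, z = 1.960.
With p = 0.5, p(1−p) = 0.25.
n = z²·p(1−p)/E² = 1.960² × 0.2500 / 0.034² = 3.8416 × 0.2500 / 0.001156 ≈ 830.80.
Rounding up gives n = 831.

831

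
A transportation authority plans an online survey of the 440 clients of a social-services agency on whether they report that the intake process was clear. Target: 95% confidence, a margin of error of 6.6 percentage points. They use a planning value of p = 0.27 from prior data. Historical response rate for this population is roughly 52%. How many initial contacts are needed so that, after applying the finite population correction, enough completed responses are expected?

241

For 95% confidence, z = 1.960.
Completed interviews needed (unadjusted): n₀ = 1.960² × 0.1971 / 0.066² ≈ 173.82 → 174.
FPC for N = 440: n = 174 / (1 + 173/440) = 174 / 1.3932 ≈ 124.89 → 125.
At a 52% response rate, contacts needed = 125 / 0.52 ≈ 240.38 → 241.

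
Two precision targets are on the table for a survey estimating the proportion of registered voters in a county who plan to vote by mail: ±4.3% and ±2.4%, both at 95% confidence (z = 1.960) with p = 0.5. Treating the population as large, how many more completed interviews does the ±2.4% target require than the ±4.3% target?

1148

At ±4.3%: n = 1.960² × 0.2500 / 0.043² ≈ 519.42 → 520.
At ±2.4%: n = 1.960² × 0.2500 / 0.024² ≈ 1667.36 → 1668.
Additional respondents: 1668 − 520 = 1148.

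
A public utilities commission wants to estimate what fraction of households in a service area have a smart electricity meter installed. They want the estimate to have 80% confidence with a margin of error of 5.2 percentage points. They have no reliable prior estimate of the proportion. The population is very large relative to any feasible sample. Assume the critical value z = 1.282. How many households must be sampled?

152

With no prior estimate, use p = 0.5, giving p(1−p) = 0.25.
n = z²·p(1−p)/E² = 1.282² × 0.2500 / 0.052² = 1.6435 × 0.2500 / 0.002704 ≈ 151.95.
Rounding up gives n = 152.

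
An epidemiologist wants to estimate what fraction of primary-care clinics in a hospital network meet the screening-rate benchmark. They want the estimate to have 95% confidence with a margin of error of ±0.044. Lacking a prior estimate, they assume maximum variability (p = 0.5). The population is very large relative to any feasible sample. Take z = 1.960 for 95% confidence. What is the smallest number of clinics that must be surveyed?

497

With p = 0.5, p(1−p) = 0.25.
n = z²·p(1−p)/E² = 1.960² × 0.2500 / 0.044² = 3.8416 × 0.2500 / 0.001936 ≈ 496.07.
Rounding up gives n = 497.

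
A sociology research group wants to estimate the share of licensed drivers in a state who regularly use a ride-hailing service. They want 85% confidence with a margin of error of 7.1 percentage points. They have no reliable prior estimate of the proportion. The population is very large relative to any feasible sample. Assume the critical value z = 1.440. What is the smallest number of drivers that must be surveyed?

103

With no prior estimate, use p = 0.5, giving p(1−p) = 0.25.
n = z²·p(1−p)/E² = 1.440² × 0.2500 / 0.071² = 2.0736 × 0.2500 / 0.005041 ≈ 102.84.
Rounding up gives n = 103.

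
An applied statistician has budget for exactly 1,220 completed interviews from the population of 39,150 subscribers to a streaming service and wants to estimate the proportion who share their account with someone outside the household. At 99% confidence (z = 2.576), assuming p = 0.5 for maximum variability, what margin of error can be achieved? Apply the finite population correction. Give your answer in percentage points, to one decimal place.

Finite-population factor: (N−n)/(N−1) = (39150−1220)/(39150−1) = 0.9689.
SE(p̂) = √[p(1−p)/n · (N−n)/(N−1)] = √[0.2500/1220 × 0.9689] = 0.01409.
E = z × SE = 2.576 × 0.01409 = 0.03630 ≈ 3.6 percentage points.

3.6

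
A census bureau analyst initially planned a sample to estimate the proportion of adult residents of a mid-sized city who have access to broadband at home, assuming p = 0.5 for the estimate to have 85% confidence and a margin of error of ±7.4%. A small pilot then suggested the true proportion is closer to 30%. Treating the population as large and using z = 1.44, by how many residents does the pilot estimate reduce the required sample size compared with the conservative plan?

15

Conservative (p = 0.5): n = 1.44² × 0.25 / 0.074² ≈ 94.67 → 95.
Using p = 0.30: p(1−p) = 0.2100, so n = 1.44² × 0.2100 / 0.074² ≈ 79.52 → 80.
Reduction: 95 − 80 = 15.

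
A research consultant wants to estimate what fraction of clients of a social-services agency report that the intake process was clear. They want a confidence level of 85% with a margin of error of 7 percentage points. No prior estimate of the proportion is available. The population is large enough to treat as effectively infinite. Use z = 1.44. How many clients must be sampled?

With no prior estimate, use p = 0.5, giving p(1−p) = 0.25.
n = z²·p(1−p)/E² = 1.44² × 0.2500 / 0.070² = 2.0736 × 0.2500 / 0.004900 ≈ 105.80.
Rounding up gives n = 106.

106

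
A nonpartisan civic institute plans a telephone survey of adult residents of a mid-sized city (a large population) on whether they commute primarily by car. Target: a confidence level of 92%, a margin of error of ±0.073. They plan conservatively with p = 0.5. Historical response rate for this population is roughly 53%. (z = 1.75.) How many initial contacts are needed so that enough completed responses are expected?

272

Completed interviews needed: n₀ = 1.75² × 0.2500 / 0.073² ≈ 143.67 → 144.
At a 53% response rate, contacts needed = 144 / 0.53 ≈ 271.70 → 272.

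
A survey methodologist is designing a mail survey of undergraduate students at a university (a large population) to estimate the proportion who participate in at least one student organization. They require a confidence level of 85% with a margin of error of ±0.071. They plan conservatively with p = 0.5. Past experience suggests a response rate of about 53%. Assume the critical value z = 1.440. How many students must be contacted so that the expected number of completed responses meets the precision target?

195

Completed interviews needed: n₀ = 1.440² × 0.2500 / 0.071² ≈ 102.84 → 103.
At a 53% response rate, contacts needed = 103 / 0.53 ≈ 194.34 → 195.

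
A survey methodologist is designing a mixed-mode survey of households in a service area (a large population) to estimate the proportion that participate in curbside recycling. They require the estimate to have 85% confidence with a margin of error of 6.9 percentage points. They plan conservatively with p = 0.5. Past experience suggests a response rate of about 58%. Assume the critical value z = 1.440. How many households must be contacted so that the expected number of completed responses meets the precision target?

188

Completed interviews needed: n₀ = 1.440² × 0.2500 / 0.069² ≈ 108.88 → 109.
At a 58% response rate, contacts needed = 109 / 0.58 ≈ 187.93 → 188.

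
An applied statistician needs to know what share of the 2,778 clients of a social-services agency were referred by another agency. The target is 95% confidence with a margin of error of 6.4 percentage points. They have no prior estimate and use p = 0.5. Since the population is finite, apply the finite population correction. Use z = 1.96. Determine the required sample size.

Unadjusted: n₀ = 1.96² × 0.50 × 0.50 / 0.064² ≈ 234.47, so n₀ = 235.
Finite population correction with N = 2,778: n = n₀ / (1 + (n₀−1)/N) = 235 / (1 + 234/2778) = 235 / 1.0842 ≈ 216.74.
Rounding up, n = 217.

217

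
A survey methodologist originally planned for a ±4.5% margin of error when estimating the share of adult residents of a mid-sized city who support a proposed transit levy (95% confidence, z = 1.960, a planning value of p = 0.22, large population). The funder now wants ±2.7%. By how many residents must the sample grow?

579

At ±4.5%: n = 1.960² × 0.1716 / 0.045² ≈ 325.54 → 326.
At ±2.7%: n = 1.960² × 0.1716 / 0.027² ≈ 904.28 → 905.
Additional respondents: 905 − 326 = 579.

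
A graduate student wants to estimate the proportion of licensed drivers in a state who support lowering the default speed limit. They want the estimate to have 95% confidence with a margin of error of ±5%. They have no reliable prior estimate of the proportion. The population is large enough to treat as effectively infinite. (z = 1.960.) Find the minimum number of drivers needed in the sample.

385

With no prior estimate, use p = 0.5, giving p(1−p) = 0.25.
n = z²·p(1−p)/E² = 1.960² × 0.2500 / 0.050² = 3.8416 × 0.2500 / 0.002500 ≈ 384.16.
Rounding up gives n = 385.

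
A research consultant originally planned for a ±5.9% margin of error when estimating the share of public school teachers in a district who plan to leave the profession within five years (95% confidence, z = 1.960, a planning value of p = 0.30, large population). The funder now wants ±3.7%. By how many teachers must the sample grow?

At ±5.9%: n = 1.960² × 0.2100 / 0.059² ≈ 231.75 → 232.
At ±3.7%: n = 1.960² × 0.2100 / 0.037² ≈ 589.29 → 590.
Additional respondents: 590 − 232 = 358.

358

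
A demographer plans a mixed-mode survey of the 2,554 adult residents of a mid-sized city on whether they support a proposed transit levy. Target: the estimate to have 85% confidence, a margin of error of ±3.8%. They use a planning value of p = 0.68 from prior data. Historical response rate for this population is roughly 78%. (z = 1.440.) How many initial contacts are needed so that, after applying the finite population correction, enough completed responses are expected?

358

Completed interviews needed (unadjusted): n₀ = 1.440² × 0.2176 / 0.038² ≈ 312.48 → 313.
FPC for N = 2,554: n = 313 / (1 + 312/2554) = 313 / 1.1222 ≈ 278.93 → 279.
At a 78% response rate, contacts needed = 279 / 0.78 ≈ 357.69 → 358.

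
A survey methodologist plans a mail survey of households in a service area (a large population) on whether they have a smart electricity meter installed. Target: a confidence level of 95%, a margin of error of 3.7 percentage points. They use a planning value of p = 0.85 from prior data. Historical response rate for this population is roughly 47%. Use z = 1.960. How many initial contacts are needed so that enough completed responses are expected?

Completed interviews needed: n₀ = 1.960² × 0.1275 / 0.037² ≈ 357.78 → 358.
At a 47% response rate, contacts needed = 358 / 0.47 ≈ 761.70 → 762.

762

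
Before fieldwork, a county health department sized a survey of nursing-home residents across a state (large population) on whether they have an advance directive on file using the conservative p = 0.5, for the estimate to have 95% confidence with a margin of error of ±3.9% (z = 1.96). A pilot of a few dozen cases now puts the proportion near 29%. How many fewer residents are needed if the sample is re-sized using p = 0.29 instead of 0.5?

111

Conservative (p = 0.5): n = 1.96² × 0.25 / 0.039² ≈ 631.43 → 632.
Using p = 0.29: p(1−p) = 0.2059, so n = 1.96² × 0.2059 / 0.039² ≈ 520.04 → 521.
Reduction: 632 − 521 = 111.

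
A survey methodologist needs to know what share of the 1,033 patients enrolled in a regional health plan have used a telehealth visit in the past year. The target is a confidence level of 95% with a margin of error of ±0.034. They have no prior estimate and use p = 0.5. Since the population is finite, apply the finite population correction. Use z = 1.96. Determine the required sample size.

461

Unadjusted: n₀ = 1.96² × 0.50 × 0.50 / 0.034² ≈ 830.80, so n₀ = 831.
Finite population correction with N = 1,033: n = n₀ / (1 + (n₀−1)/N) = 831 / (1 + 830/1033) = 831 / 1.8035 ≈ 460.77.
Rounding up, n = 461.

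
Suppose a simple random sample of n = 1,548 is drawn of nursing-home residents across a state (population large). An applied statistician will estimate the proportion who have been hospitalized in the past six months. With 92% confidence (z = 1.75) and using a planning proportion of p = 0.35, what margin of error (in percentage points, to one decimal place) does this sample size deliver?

2.1

SE(p̂) = √[p(1−p)/n] = √[0.2275/1548] = 0.01212.
E = z × SE = 1.75 × 0.01212 = 0.02122, or 2.1 percentage points.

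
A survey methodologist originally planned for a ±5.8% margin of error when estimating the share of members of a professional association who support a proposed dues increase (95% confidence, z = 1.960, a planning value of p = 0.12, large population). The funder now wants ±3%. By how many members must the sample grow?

330

At ±5.8%: n = 1.960² × 0.1056 / 0.058² ≈ 120.59 → 121.
At ±3%: n = 1.960² × 0.1056 / 0.030² ≈ 450.75 → 451.
Additional respondents: 451 − 121 = 330.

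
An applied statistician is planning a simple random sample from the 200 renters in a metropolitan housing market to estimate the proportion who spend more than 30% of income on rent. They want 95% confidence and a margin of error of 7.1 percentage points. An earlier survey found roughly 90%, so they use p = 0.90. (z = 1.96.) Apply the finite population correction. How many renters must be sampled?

Unadjusted: n₀ = 1.96² × 0.90 × 0.10 / 0.071² ≈ 68.59, so n₀ = 69.
Finite population correction with N = 200: n = n₀ / (1 + (n₀−1)/N) = 69 / (1 + 68/200) = 69 / 1.3400 ≈ 51.49.
Rounding up, n = 52.

52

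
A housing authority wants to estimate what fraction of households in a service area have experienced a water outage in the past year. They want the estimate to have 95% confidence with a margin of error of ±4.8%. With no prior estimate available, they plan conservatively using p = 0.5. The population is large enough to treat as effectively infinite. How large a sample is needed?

For 95% confidence, z = 1.96.
With p = 0.5, p(1−p) = 0.25.
n = z²·p(1−p)/E² = 1.96² × 0.2500 / 0.048² = 3.8416 × 0.2500 / 0.002304 ≈ 416.84.
Rounding up gives n = 417.

417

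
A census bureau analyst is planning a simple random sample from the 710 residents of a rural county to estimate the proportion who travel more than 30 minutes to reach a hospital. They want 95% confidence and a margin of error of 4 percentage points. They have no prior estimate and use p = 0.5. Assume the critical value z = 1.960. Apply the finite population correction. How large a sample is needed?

Unadjusted: n₀ = 1.960² × 0.50 × 0.50 / 0.040² ≈ 600.25, so n₀ = 601.
Finite population correction with N = 710: n = n₀ / (1 + (n₀−1)/N) = 601 / (1 + 600/710) = 601 / 1.8451 ≈ 325.73.
Rounding up, n = 326.

326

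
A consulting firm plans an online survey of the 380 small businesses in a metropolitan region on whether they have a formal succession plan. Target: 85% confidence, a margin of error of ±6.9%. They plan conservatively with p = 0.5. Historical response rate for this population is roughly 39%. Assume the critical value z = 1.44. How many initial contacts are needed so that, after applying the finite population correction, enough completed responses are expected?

218

Completed interviews needed (unadjusted): n₀ = 1.44² × 0.2500 / 0.069² ≈ 108.88 → 109.
FPC for N = 380: n = 109 / (1 + 108/380) = 109 / 1.2842 ≈ 84.88 → 85.
At a 39% response rate, contacts needed = 85 / 0.39 ≈ 217.95 → 218.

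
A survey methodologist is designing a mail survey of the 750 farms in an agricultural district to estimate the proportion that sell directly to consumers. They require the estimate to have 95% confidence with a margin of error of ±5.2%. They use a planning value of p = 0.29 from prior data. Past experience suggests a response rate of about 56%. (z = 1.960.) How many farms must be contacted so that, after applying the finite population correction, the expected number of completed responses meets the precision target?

Completed interviews needed (unadjusted): n₀ = 1.960² × 0.2059 / 0.052² ≈ 292.52 → 293.
FPC for N = 750: n = 293 / (1 + 292/750) = 293 / 1.3893 ≈ 210.89 → 211.
At a 56% response rate, contacts needed = 211 / 0.56 ≈ 376.79 → 377.

377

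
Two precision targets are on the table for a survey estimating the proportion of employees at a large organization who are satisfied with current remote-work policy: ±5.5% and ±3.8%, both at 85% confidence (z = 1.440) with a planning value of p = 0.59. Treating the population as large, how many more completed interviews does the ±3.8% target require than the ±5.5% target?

At ±5.5%: n = 1.440² × 0.2419 / 0.055² ≈ 165.82 → 166.
At ±3.8%: n = 1.440² × 0.2419 / 0.038² ≈ 347.37 → 348.
Additional respondents: 348 − 166 = 182.

182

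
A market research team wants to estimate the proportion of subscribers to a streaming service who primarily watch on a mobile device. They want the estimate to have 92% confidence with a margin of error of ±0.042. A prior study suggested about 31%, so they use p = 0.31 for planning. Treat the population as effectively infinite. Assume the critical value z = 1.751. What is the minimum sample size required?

With p = 0.31, p(1−p) = 0.2139.
n = z²·p(1−p)/E² = 1.751² × 0.2139 / 0.042² = 3.0660 × 0.2139 / 0.001764 ≈ 371.78.
Rounding up gives n = 372.

372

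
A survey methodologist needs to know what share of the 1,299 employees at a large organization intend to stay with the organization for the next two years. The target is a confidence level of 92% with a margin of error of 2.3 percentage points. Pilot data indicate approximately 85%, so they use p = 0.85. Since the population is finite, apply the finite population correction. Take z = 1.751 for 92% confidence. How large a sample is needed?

Unadjusted: n₀ = 1.751² × 0.85 × 0.15 / 0.023² ≈ 738.97, so n₀ = 739.
Finite population correction with N = 1,299: n = n₀ / (1 + (n₀−1)/N) = 739 / (1 + 738/1299) = 739 / 1.5681 ≈ 471.26.
Rounding up, n = 472.

472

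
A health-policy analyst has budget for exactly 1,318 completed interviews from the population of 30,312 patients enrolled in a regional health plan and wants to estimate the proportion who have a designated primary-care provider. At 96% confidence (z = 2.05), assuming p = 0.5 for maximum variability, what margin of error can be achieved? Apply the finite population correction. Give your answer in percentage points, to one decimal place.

2.8

Finite-population factor: (N−n)/(N−1) = (30312−1318)/(30312−1) = 0.9566.
SE(p̂) = √[p(1−p)/n · (N−n)/(N−1)] = √[0.2500/1318 × 0.9566] = 0.01347.
E = z × SE = 2.05 × 0.01347 = 0.02761 ≈ 2.8 percentage points.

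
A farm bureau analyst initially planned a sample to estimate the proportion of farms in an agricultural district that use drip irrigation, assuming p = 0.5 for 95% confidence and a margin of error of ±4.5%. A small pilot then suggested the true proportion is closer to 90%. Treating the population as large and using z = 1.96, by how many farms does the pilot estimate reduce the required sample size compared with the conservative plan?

Conservative (p = 0.5): n = 1.96² × 0.25 / 0.045² ≈ 474.27 → 475.
Using p = 0.90: p(1−p) = 0.0900, so n = 1.96² × 0.0900 / 0.045² ≈ 170.74 → 171.
Reduction: 475 − 171 = 304.

304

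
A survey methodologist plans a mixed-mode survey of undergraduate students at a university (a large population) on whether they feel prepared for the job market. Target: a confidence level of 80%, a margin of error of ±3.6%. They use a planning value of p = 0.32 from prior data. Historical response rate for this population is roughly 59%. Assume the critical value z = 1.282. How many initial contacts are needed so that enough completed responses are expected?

468

Completed interviews needed: n₀ = 1.282² × 0.2176 / 0.036² ≈ 275.95 → 276.
At a 59% response rate, contacts needed = 276 / 0.59 ≈ 467.80 → 468.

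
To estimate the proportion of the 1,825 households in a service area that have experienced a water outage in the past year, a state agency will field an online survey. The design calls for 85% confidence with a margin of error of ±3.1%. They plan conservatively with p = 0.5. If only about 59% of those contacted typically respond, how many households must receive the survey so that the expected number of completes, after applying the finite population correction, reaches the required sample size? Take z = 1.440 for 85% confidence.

Completed interviews needed (unadjusted): n₀ = 1.440² × 0.2500 / 0.031² ≈ 539.44 → 540.
FPC for N = 1,825: n = 540 / (1 + 539/1825) = 540 / 1.2953 ≈ 416.88 → 417.
At a 59% response rate, contacts needed = 417 / 0.59 ≈ 706.78 → 707.

707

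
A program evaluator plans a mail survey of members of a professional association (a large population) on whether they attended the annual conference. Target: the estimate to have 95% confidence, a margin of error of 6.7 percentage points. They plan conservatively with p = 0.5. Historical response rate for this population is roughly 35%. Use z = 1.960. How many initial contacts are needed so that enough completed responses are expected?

612

Completed interviews needed: n₀ = 1.960² × 0.2500 / 0.067² ≈ 213.95 → 214.
At a 35% response rate, contacts needed = 214 / 0.35 ≈ 611.43 → 612.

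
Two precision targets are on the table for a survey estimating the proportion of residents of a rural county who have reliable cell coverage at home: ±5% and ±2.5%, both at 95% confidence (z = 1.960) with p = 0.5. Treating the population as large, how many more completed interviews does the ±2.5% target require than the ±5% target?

At ±5%: n = 1.960² × 0.2500 / 0.050² ≈ 384.16 → 385.
At ±2.5%: n = 1.960² × 0.2500 / 0.025² ≈ 1536.64 → 1537.
Additional respondents: 1537 − 385 = 1152.

1152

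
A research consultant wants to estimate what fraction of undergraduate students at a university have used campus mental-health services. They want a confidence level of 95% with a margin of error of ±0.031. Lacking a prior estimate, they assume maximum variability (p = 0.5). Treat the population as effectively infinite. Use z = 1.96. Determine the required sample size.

With p = 0.5, p(1−p) = 0.25.
n = z²·p(1−p)/E² = 1.96² × 0.2500 / 0.031² = 3.8416 × 0.2500 / 0.000961 ≈ 999.38.
Rounding up gives n = 1000.

1000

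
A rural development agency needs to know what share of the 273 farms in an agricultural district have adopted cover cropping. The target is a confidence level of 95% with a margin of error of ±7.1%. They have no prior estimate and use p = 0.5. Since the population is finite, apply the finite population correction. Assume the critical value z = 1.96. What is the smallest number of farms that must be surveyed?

Unadjusted: n₀ = 1.96² × 0.50 × 0.50 / 0.071² ≈ 190.52, so n₀ = 191.
Finite population correction with N = 273: n = n₀ / (1 + (n₀−1)/N) = 191 / (1 + 190/273) = 191 / 1.6960 ≈ 112.62.
Rounding up, n = 113.

113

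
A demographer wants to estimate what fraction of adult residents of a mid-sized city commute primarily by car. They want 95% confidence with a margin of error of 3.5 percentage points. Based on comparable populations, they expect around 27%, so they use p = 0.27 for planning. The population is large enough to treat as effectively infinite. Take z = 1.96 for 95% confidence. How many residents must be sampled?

619

With p = 0.27, p(1−p) = 0.1971.
n = z²·p(1−p)/E² = 1.96² × 0.1971 / 0.035² = 3.8416 × 0.1971 / 0.001225 ≈ 618.11.
Rounding up gives n = 619.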